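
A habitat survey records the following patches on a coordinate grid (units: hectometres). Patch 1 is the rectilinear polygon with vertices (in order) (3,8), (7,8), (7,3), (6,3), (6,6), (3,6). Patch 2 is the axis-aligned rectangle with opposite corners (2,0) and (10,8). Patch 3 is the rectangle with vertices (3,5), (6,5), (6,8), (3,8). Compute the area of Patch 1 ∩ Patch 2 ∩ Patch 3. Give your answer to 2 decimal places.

6.00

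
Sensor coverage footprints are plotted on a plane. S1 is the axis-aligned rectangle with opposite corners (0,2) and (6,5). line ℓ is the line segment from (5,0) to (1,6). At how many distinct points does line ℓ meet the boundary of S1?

2

The segment meets the boundary at (1.667,5), (3.667,2).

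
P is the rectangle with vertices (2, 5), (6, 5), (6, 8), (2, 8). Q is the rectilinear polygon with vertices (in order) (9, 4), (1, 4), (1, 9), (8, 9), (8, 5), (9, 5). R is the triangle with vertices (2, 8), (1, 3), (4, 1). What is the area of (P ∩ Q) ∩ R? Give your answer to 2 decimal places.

1.29

The region (P ∩ Q) ∩ R is the polygon with vertices (2,8), (2.857,5), (2,5).
By the shoelace formula its area is 1.29.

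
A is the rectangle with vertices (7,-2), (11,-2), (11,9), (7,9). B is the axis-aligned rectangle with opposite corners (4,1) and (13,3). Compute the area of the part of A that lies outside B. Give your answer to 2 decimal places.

|A∩B|: x∈[7,11], y∈[1,3] → 4·2 = 8.
|A| = 44.
|A ∖ B| = |A| − |A∩B| = 44 − 8 = 36.00.

36.00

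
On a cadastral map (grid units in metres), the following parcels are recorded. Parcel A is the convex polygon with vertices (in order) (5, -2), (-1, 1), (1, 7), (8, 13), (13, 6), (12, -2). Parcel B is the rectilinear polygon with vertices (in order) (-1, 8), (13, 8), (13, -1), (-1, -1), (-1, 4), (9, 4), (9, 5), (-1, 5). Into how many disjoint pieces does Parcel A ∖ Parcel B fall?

3

Parcel A ∖ Parcel B splits into 3 disjoint pieces (area 8.0625, area 8.8333, area 23.5119).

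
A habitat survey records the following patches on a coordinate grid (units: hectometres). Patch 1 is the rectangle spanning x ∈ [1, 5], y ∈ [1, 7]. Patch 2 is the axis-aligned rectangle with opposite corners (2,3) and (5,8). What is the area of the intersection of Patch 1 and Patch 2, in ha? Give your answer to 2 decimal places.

|Patch 1∩Patch 2|: x∈[2,5], y∈[3,7] → 3·4 = 12.

12.00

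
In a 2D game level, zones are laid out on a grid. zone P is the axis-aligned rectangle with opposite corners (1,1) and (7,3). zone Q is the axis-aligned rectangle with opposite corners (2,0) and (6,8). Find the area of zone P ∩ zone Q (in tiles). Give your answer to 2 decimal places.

|zone P∩zone Q|: x∈[2,6], y∈[1,3] → 4·2 = 8.

8.00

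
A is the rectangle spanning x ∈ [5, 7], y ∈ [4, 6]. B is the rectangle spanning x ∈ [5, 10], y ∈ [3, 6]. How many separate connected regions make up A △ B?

A △ B is a single connected region.

1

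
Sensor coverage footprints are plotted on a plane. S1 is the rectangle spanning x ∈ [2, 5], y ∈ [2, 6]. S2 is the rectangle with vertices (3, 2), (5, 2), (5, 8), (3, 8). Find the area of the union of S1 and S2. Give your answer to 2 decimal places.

16.00

By inclusion–exclusion:
Individual areas: |S1| = 12, |S2| = 12.
|S1∩S2|: x∈[3,5], y∈[2,6] → 2·4 = 8.
|S1 ∪ S2| = 24 − 8 = 16.00.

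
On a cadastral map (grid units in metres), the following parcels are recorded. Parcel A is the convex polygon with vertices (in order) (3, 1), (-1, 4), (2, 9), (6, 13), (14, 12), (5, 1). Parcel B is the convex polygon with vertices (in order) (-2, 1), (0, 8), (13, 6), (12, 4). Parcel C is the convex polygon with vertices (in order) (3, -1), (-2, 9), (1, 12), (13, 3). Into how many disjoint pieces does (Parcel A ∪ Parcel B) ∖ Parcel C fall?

2

(Parcel A ∪ Parcel B) ∖ Parcel C splits into 2 disjoint pieces (area 8.6334, area 45.7308).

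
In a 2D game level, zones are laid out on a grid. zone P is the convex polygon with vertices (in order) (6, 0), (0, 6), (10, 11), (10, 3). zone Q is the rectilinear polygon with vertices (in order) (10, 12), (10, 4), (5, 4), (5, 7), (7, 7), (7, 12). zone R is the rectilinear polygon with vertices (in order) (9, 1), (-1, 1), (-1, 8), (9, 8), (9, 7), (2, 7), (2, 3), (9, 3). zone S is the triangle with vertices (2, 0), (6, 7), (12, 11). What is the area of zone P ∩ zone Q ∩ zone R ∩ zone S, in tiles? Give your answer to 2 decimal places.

1.69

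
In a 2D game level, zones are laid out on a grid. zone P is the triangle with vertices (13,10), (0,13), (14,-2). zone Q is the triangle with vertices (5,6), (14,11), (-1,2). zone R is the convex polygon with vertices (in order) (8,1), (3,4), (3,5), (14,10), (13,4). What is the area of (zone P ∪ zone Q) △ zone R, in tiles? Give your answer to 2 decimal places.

|zone P ∪ zone Q| = 78.1705.
|(zone P ∪ zone Q) ∩ zone R| = 30.5819.
|(zone P ∪ zone Q) △ zone R| = 78.1705 + 50.5 − 61.1637 = 67.51.

67.51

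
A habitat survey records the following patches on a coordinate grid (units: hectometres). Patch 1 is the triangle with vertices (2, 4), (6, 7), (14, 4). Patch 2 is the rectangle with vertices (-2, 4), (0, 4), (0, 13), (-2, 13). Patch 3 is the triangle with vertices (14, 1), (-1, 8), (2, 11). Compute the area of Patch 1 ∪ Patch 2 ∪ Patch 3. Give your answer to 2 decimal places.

59.15

By inclusion–exclusion:
Individual areas: |Patch 1| = 18, |Patch 2| = 18, |Patch 3| = 33.
|Patch 1∩Patch 2| = 0.
|Patch 1∩Patch 3| = 9.117.
|Patch 2∩Patch 3| = 0.7333.
|Patch 1∩Patch 2∩Patch 3| = 0.
|Patch 1 ∪ Patch 2 ∪ Patch 3| = 69 − 9.8504 + 0 = 59.15.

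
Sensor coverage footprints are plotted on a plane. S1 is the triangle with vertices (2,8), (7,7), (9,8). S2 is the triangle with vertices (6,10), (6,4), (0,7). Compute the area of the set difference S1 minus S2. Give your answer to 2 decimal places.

|S1| = 3.5, |S1∩S2| = 1.6.
|S1 ∖ S2| = |S1| − |S1∩S2| = 3.5 − 1.6 = 1.90.

1.90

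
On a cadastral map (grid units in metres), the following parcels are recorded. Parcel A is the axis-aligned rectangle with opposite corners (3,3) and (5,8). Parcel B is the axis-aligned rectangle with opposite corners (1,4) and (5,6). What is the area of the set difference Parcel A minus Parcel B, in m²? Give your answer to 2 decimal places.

6.00

|Parcel A∩Parcel B|: x∈[3,5], y∈[4,6] → 2·2 = 4.
|Parcel A| = 10.
|Parcel A ∖ Parcel B| = |Parcel A| − |Parcel A∩Parcel B| = 10 − 4 = 6.00.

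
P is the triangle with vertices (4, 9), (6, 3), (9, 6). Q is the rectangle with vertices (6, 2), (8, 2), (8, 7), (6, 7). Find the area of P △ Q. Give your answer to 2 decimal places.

|P| = 12, |Q| = 10, |P∩Q| = 5.8667.
|P △ Q| = |P| + |Q| − 2·|P∩Q| = 12 + 10 − 11.7333 = 10.27.

10.27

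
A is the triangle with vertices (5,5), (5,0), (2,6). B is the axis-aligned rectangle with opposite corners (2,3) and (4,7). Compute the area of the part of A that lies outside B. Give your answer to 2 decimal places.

|A| = 7.5, |A∩B| = 3.0833.
|A ∖ B| = |A| − |A∩B| = 7.5 − 3.0833 = 4.42.

4.42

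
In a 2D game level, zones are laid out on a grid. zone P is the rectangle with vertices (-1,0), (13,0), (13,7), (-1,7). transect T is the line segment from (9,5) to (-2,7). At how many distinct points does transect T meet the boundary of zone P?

The segment meets the boundary at (-1,6.818).

1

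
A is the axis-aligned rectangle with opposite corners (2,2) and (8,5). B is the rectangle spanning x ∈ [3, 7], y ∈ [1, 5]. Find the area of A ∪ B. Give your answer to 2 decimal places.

By inclusion–exclusion:
Individual areas: |A| = 18, |B| = 16.
|A∩B|: x∈[3,7], y∈[2,5] → 4·3 = 12.
|A ∪ B| = 34 − 12 = 22.00.

22.00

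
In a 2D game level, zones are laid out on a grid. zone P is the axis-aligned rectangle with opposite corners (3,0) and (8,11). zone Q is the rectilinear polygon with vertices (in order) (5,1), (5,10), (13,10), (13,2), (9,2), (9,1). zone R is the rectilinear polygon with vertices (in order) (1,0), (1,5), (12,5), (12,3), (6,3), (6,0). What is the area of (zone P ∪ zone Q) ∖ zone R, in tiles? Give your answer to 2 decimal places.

69.00

|zone P ∪ zone Q| = 96.
|(zone P ∪ zone Q) ∩ zone R| = 27.
|(zone P ∪ zone Q) ∖ zone R| = 96 − 27 = 69.00.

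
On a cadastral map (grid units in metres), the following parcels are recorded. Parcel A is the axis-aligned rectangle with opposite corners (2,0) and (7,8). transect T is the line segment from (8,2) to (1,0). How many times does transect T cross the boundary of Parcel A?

The segment meets the boundary at (2,0.286), (7,1.714).

2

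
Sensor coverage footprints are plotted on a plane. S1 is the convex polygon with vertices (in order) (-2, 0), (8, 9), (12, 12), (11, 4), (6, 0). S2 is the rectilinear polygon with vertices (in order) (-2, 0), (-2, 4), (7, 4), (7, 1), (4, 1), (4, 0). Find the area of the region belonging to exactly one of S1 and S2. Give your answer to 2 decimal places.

|S1| = 69, |S2| = 33, |S1∩S2| = 24.1111.
|S1 △ S2| = |S1| + |S2| − 2·|S1∩S2| = 69 + 33 − 48.2222 = 53.78.

53.78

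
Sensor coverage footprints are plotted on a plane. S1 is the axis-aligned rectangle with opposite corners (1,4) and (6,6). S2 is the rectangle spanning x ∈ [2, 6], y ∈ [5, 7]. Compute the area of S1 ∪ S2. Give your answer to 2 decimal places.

14.00

By inclusion–exclusion:
Individual areas: |S1| = 10, |S2| = 8.
|S1∩S2|: x∈[2,6], y∈[5,6] → 4·1 = 4.
|S1 ∪ S2| = 18 − 4 = 14.00.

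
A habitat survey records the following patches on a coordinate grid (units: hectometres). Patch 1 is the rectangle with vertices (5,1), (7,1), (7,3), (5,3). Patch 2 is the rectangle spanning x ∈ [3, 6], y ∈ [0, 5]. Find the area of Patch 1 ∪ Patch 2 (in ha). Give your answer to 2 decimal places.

By inclusion–exclusion:
Individual areas: |Patch 1| = 4, |Patch 2| = 15.
|Patch 1∩Patch 2|: x∈[5,6], y∈[1,3] → 1·2 = 2.
|Patch 1 ∪ Patch 2| = 19 − 2 = 17.00.

17.00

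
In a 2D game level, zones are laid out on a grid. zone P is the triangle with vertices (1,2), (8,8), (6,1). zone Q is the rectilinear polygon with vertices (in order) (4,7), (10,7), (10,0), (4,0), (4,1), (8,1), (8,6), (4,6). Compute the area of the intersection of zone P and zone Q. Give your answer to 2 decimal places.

1.32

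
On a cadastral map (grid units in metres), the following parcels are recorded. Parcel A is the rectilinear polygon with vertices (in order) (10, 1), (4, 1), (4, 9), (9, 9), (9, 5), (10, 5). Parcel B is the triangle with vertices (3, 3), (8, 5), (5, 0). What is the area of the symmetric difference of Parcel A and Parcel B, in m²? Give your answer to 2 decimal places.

|Parcel A| = 44, |Parcel B| = 9.5, |Parcel A∩Parcel B| = 7.9167.
|Parcel A △ Parcel B| = |Parcel A| + |Parcel B| − 2·|Parcel A∩Parcel B| = 44 + 9.5 − 15.8333 = 37.67.

37.67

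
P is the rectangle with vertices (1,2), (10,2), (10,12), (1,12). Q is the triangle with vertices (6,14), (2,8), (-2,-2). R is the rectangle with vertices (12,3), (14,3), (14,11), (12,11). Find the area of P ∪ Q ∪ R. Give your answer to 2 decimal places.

108.58

By inclusion–exclusion:
Individual areas: |P| = 90, |Q| = 8, |R| = 16.
|P∩Q| = 5.4167.
|P∩R| = 0 (no overlap).
|Q∩R| = 0.
|P∩Q∩R| = 0.
|P ∪ Q ∪ R| = 114 − 5.4167 + 0 = 108.58.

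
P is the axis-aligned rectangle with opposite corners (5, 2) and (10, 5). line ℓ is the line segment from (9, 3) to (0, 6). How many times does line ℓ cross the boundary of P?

The segment meets the boundary at (5,4.333).

1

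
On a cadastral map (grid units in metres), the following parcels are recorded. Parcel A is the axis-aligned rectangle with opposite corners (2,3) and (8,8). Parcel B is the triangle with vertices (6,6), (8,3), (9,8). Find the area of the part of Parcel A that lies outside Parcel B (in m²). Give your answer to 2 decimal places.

25.67

|Parcel A| = 30, |Parcel A∩Parcel B| = 4.3333.
|Parcel A ∖ Parcel B| = |Parcel A| − |Parcel A∩Parcel B| = 30 − 4.3333 = 25.67.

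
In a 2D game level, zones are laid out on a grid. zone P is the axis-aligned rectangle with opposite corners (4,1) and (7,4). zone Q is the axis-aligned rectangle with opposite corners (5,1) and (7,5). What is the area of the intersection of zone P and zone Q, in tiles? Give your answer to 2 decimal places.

6.00

|zone P∩zone Q|: x∈[5,7], y∈[1,4] → 2·3 = 6.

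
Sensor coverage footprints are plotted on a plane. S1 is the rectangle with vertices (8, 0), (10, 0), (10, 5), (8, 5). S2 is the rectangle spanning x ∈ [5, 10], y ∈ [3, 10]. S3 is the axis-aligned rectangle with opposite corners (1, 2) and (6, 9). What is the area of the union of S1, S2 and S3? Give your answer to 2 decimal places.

70.00

By inclusion–exclusion:
Individual areas: |S1| = 10, |S2| = 35, |S3| = 35.
|S1∩S2|: x∈[8,10], y∈[3,5] → 2·2 = 4.
|S1∩S3| = 0 (no overlap).
|S2∩S3|: x∈[5,6], y∈[3,9] → 1·6 = 6.
|S1∩S2∩S3| = 0.
|S1 ∪ S2 ∪ S3| = 80 − 10 + 0 = 70.00.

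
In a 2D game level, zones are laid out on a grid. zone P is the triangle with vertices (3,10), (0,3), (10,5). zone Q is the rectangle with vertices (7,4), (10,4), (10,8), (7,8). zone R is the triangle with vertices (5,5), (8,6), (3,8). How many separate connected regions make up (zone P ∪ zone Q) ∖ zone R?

1

(zone P ∪ zone Q) ∖ zone R is a single connected region.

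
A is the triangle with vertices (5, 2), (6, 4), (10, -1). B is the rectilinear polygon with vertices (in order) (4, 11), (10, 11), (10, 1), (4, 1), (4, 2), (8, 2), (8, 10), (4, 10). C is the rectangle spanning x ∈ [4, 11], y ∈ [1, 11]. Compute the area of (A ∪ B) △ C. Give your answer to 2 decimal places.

|A ∪ B| = 32.3333.
|(A ∪ B) ∩ C| = 30.6.
|(A ∪ B) △ C| = 32.3333 + 70 − 61.2 = 41.13.

41.13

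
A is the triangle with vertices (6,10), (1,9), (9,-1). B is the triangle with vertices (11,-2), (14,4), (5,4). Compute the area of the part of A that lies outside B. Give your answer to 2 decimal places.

24.22

|A| = 29, |A∩B| = 4.7784.
|A ∖ B| = |A| − |A∩B| = 29 − 4.7784 = 24.22.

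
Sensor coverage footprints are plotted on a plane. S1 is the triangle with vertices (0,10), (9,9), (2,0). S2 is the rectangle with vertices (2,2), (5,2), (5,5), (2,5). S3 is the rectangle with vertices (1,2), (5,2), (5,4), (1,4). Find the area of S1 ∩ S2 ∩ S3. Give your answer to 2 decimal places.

The intersection is the polygon with vertices (2,2), (2,4), (5,4), (5,3.857), (3.556,2).
By the shoelace formula its area is 4.66.

4.66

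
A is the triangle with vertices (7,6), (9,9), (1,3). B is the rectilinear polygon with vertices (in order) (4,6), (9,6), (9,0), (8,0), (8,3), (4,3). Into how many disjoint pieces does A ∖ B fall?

2

A ∖ B splits into 2 disjoint pieces (area 3, area 1.125).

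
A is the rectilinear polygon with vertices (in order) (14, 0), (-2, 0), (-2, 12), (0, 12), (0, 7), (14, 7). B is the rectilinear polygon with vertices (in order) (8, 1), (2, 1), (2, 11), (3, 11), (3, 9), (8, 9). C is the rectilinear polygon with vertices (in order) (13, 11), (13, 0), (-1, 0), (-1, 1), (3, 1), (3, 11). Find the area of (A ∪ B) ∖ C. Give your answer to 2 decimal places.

52.00

|A ∪ B| = 136.
|(A ∪ B) ∩ C| = 84.
|(A ∪ B) ∖ C| = 136 − 84 = 52.00.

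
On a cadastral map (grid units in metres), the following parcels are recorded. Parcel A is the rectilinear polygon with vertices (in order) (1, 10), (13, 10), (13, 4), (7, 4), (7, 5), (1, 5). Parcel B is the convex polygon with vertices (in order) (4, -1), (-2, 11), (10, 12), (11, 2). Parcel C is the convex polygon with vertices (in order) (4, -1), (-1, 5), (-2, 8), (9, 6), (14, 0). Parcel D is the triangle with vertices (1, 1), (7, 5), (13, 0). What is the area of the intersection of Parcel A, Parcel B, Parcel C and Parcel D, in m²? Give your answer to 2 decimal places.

The intersection is the polygon with vertices (7,5), (8.2,4), (7,4).
By the shoelace formula its area is 0.60.

0.60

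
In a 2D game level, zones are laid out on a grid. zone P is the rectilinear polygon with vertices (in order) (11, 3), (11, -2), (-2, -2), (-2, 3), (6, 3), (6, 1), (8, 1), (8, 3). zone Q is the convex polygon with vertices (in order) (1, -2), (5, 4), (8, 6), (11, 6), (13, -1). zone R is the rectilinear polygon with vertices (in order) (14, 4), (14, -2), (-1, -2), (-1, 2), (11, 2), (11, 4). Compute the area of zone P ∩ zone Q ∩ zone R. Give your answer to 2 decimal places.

28.50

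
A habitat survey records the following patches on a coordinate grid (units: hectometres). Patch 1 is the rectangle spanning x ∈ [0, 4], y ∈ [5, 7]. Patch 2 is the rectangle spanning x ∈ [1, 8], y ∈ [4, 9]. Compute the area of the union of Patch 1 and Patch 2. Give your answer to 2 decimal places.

By inclusion–exclusion:
Individual areas: |Patch 1| = 8, |Patch 2| = 35.
|Patch 1∩Patch 2|: x∈[1,4], y∈[5,7] → 3·2 = 6.
|Patch 1 ∪ Patch 2| = 43 − 6 = 37.00.

37.00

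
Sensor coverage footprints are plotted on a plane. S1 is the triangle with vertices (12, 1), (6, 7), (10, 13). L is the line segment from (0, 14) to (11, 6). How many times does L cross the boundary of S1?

The segment meets the boundary at (7.184,8.776).

1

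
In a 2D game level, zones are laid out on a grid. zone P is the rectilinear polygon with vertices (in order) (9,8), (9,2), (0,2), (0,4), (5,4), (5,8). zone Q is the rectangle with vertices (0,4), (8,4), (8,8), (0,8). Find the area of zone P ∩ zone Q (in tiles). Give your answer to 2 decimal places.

12.00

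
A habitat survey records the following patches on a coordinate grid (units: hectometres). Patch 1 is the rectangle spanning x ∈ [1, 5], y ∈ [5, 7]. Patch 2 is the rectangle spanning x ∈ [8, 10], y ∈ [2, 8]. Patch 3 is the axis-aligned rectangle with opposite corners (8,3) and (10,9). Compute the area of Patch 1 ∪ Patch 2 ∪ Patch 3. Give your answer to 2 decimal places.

22.00

By inclusion–exclusion:
Individual areas: |Patch 1| = 8, |Patch 2| = 12, |Patch 3| = 12.
|Patch 1∩Patch 2| = 0 (no overlap).
|Patch 1∩Patch 3| = 0 (no overlap).
|Patch 2∩Patch 3|: x∈[8,10], y∈[3,8] → 2·5 = 10.
|Patch 1∩Patch 2∩Patch 3| = 0.
|Patch 1 ∪ Patch 2 ∪ Patch 3| = 32 − 10 + 0 = 22.00.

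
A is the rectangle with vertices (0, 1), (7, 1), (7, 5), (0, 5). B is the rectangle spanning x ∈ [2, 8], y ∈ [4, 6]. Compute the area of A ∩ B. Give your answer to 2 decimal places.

|A∩B|: x∈[2,7], y∈[4,5] → 5·1 = 5.

5.00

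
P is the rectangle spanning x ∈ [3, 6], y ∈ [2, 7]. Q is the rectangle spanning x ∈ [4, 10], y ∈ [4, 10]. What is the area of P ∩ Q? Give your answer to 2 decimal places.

|P∩Q|: x∈[4,6], y∈[4,7] → 2·3 = 6.

6.00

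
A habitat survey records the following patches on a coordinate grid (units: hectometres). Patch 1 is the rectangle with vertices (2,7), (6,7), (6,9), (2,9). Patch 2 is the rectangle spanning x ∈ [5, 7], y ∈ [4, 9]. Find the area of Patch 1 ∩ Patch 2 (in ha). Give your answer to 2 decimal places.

2.00

|Patch 1∩Patch 2|: x∈[5,6], y∈[7,9] → 1·2 = 2.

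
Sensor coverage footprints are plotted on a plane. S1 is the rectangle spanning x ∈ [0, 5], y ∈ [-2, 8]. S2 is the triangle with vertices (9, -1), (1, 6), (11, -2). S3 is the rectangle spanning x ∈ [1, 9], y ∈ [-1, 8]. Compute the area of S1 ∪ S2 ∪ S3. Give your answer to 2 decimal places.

By inclusion–exclusion:
Individual areas: |S1| = 50, |S2| = 3, |S3| = 72.
|S1∩S2| = 0.6.
|S1∩S3|: x∈[1,5], y∈[-1,8] → 4·9 = 36.
|S2∩S3| = 2.4.
|S1∩S2∩S3| = 0.6.
|S1 ∪ S2 ∪ S3| = 125 − 39 + 0.6 = 86.60.

86.60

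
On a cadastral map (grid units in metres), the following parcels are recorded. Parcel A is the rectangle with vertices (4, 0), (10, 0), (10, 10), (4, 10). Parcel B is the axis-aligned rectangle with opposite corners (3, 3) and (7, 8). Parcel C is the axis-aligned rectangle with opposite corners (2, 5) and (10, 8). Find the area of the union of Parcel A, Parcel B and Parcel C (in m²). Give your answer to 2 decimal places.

By inclusion–exclusion:
Individual areas: |Parcel A| = 60, |Parcel B| = 20, |Parcel C| = 24.
|Parcel A∩Parcel B|: x∈[4,7], y∈[3,8] → 3·5 = 15.
|Parcel A∩Parcel C|: x∈[4,10], y∈[5,8] → 6·3 = 18.
|Parcel B∩Parcel C|: x∈[3,7], y∈[5,8] → 4·3 = 12.
|Parcel A∩Parcel B∩Parcel C| = 9.
|Parcel A ∪ Parcel B ∪ Parcel C| = 104 − 45 + 9 = 68.00.

68.00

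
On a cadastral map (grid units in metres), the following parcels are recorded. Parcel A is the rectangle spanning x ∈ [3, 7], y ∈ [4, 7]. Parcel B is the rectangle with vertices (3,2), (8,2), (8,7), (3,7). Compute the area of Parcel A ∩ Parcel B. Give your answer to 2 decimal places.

12.00

|Parcel A∩Parcel B|: x∈[3,7], y∈[4,7] → 4·3 = 12.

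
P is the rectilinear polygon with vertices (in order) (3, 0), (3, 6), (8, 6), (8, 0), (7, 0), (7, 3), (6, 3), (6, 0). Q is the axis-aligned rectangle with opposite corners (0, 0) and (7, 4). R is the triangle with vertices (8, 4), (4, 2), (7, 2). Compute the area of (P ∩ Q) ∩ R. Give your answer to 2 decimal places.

|P ∩ Q| = 13.
|(P ∩ Q) ∩ R| = 1.25.

1.25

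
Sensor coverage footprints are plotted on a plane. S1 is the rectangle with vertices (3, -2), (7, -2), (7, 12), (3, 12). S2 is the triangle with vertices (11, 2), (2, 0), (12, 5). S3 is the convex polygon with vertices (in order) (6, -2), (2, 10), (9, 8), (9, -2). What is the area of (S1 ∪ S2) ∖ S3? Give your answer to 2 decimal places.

30.76

|S1 ∪ S2| = 65.1667.
|(S1 ∪ S2) ∩ S3| = 34.4048.
|(S1 ∪ S2) ∖ S3| = 65.1667 − 34.4048 = 30.76.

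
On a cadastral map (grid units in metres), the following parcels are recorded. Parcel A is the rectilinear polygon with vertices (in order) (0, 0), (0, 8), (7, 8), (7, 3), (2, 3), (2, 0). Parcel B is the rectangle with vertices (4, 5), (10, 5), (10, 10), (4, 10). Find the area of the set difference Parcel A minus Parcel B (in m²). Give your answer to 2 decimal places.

32.00

|Parcel A| = 41, |Parcel A∩Parcel B| = 9.
|Parcel A ∖ Parcel B| = |Parcel A| − |Parcel A∩Parcel B| = 41 − 9 = 32.00.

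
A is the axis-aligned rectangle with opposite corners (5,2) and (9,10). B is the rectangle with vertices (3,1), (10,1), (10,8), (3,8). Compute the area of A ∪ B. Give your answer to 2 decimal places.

By inclusion–exclusion:
Individual areas: |A| = 32, |B| = 49.
|A∩B|: x∈[5,9], y∈[2,8] → 4·6 = 24.
|A ∪ B| = 81 − 24 = 57.00.

57.00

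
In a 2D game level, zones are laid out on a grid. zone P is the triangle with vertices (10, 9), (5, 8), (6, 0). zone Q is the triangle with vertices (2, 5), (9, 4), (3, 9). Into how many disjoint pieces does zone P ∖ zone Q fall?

zone P ∖ zone Q splits into 2 disjoint pieces (area 10.701, area 5.3461).

2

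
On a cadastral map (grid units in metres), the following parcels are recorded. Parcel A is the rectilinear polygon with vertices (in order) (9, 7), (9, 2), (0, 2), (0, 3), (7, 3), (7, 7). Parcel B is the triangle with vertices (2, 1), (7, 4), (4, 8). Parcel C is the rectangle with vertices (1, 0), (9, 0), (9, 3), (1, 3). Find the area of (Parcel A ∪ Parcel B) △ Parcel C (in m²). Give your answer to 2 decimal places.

|Parcel A ∪ Parcel B| = 29.4286.
|(Parcel A ∪ Parcel B) ∩ Parcel C| = 8.6905.
|(Parcel A ∪ Parcel B) △ Parcel C| = 29.4286 + 24 − 17.381 = 36.05.

36.05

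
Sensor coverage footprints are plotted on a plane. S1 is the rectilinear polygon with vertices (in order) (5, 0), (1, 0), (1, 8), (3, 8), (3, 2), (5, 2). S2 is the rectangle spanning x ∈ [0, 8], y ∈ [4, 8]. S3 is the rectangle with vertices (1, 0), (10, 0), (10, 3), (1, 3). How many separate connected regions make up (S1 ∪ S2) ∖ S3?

1

(S1 ∪ S2) ∖ S3 is a single connected region.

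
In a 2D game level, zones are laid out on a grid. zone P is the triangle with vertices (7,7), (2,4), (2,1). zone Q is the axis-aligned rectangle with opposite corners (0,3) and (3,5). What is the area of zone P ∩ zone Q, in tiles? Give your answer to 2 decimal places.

1.30

The intersection is the polygon with vertices (2,4), (3,4.6), (3,3), (2,3).
By the shoelace formula its area is 1.30.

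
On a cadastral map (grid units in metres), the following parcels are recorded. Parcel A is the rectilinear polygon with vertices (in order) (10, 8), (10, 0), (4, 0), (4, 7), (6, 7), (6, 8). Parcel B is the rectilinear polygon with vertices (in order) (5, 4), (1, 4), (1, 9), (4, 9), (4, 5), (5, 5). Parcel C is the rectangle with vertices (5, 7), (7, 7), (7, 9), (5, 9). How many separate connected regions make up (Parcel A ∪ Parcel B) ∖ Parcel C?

(Parcel A ∪ Parcel B) ∖ Parcel C is a single connected region.

1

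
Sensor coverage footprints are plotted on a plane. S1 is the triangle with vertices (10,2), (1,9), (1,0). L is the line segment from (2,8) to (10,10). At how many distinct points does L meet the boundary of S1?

The segment meets the boundary at (2.216,8.054).

1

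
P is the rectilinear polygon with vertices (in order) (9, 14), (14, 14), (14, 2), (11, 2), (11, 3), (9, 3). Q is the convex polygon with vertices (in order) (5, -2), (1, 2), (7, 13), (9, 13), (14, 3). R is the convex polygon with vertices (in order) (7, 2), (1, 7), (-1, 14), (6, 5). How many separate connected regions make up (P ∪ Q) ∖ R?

(P ∪ Q) ∖ R is a single connected region.

1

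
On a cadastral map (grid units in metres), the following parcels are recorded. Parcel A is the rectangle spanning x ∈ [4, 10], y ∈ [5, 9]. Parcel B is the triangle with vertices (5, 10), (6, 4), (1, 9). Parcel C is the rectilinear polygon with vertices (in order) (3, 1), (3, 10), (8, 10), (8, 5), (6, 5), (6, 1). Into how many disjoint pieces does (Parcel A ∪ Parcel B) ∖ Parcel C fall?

(Parcel A ∪ Parcel B) ∖ Parcel C splits into 2 disjoint pieces (area 8, area 2.5).

2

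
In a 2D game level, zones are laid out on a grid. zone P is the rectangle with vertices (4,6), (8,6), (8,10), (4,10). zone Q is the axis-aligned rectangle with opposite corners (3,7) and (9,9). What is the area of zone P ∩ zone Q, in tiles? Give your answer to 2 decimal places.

8.00

|zone P∩zone Q|: x∈[4,8], y∈[7,9] → 4·2 = 8.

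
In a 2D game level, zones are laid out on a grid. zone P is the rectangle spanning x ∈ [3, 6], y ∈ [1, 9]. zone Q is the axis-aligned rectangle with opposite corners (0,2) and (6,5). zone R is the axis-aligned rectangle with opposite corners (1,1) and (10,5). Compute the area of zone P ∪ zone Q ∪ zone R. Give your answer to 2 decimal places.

By inclusion–exclusion:
Individual areas: |zone P| = 24, |zone Q| = 18, |zone R| = 36.
|zone P∩zone Q|: x∈[3,6], y∈[2,5] → 3·3 = 9.
|zone P∩zone R|: x∈[3,6], y∈[1,5] → 3·4 = 12.
|zone Q∩zone R|: x∈[1,6], y∈[2,5] → 5·3 = 15.
|zone P∩zone Q∩zone R| = 9.
|zone P ∪ zone Q ∪ zone R| = 78 − 36 + 9 = 51.00.

51.00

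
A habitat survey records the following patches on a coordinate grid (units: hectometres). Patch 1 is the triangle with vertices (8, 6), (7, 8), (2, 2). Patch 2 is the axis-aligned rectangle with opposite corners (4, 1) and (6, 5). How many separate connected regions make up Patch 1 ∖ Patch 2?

Patch 1 ∖ Patch 2 splits into 2 disjoint pieces (area 5.0833, area 1.0667).

2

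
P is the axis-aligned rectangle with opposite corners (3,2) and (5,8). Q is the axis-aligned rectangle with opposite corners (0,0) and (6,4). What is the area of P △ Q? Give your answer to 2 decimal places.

|P∩Q|: x∈[3,5], y∈[2,4] → 2·2 = 4.
|P △ Q| = |P| + |Q| − 2·|P∩Q| = 12 + 24 − 8 = 28.00.

28.00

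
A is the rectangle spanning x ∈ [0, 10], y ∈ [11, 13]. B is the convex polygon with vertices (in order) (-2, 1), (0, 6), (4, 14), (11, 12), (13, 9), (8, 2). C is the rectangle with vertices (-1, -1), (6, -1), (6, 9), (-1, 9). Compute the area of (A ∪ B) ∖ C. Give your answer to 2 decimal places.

77.04

|A ∪ B| = 123.3929.
|(A ∪ B) ∩ C| = 46.35.
|(A ∪ B) ∖ C| = 123.3929 − 46.35 = 77.04.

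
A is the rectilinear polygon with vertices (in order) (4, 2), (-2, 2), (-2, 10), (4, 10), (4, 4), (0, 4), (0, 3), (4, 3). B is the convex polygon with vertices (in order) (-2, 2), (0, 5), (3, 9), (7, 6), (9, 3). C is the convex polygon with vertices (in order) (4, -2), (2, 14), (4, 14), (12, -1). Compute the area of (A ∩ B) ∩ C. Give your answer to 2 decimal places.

5.14

|A ∩ B| = 18.9886.
|(A ∩ B) ∩ C| = 5.14.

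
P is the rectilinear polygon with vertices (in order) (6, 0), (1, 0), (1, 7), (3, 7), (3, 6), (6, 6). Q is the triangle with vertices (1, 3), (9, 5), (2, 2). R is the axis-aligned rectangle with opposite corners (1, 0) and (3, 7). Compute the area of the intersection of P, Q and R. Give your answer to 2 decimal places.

1.79

The intersection is the polygon with vertices (2,2), (1,3), (3,3.5), (3,2.429).
By the shoelace formula its area is 1.79.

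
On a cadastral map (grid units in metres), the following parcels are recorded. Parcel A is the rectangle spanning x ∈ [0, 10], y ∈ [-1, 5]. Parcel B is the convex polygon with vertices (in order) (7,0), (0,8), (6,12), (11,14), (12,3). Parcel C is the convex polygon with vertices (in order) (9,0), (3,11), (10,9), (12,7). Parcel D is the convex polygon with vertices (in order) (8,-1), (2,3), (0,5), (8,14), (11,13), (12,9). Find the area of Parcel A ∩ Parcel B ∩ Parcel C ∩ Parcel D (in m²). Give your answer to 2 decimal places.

8.75

The intersection is the polygon with vertices (8.507,0.904), (6.273,5), (10,5), (10,4), (8.842,1.105).
By the shoelace formula its area is 8.75.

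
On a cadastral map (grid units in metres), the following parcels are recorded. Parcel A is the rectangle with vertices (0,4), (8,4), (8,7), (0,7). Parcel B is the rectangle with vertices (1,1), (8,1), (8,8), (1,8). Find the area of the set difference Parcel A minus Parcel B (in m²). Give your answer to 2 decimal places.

3.00

|Parcel A∩Parcel B|: x∈[1,8], y∈[4,7] → 7·3 = 21.
|Parcel A| = 24.
|Parcel A ∖ Parcel B| = |Parcel A| − |Parcel A∩Parcel B| = 24 − 21 = 3.00.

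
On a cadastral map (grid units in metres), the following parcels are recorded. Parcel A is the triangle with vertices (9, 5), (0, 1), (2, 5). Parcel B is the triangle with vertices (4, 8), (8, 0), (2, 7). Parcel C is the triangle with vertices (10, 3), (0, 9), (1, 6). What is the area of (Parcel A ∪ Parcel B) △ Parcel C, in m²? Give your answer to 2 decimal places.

|Parcel A ∪ Parcel B| = 21.7314.
|(Parcel A ∪ Parcel B) ∩ Parcel C| = 5.6117.
|(Parcel A ∪ Parcel B) △ Parcel C| = 21.7314 + 12 − 11.2233 = 22.51.

22.51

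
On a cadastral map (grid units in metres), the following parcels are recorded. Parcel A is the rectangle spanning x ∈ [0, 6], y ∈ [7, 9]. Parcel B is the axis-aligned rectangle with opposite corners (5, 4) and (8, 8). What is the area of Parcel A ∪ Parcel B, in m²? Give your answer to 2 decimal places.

23.00

By inclusion–exclusion:
Individual areas: |Parcel A| = 12, |Parcel B| = 12.
|Parcel A∩Parcel B|: x∈[5,6], y∈[7,8] → 1·1 = 1.
|Parcel A ∪ Parcel B| = 24 − 1 = 23.00.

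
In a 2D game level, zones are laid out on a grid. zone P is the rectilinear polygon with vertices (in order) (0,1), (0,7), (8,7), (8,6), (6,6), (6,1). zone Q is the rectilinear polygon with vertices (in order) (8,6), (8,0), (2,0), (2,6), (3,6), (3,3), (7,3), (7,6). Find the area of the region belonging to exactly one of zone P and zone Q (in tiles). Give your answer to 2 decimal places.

|zone P| = 38, |zone Q| = 24, |zone P∩zone Q| = 11.
|zone P △ zone Q| = |zone P| + |zone Q| − 2·|zone P∩zone Q| = 38 + 24 − 22 = 40.00.

40.00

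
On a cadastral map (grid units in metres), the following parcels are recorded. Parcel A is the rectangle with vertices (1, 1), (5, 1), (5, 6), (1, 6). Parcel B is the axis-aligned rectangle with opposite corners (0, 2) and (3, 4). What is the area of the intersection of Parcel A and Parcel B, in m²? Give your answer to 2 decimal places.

|Parcel A∩Parcel B|: x∈[1,3], y∈[2,4] → 2·2 = 4.

4.00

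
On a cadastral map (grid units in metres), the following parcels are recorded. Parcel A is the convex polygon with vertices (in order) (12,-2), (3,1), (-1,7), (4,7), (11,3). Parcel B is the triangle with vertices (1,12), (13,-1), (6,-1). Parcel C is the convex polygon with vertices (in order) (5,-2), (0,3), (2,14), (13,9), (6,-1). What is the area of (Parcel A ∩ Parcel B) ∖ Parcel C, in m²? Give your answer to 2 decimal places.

|Parcel A ∩ Parcel B| = 34.4751.
|(Parcel A ∩ Parcel B) ∩ Parcel C| = 21.5923.
|(Parcel A ∩ Parcel B) ∖ Parcel C| = 34.4751 − 21.5923 = 12.88.

12.88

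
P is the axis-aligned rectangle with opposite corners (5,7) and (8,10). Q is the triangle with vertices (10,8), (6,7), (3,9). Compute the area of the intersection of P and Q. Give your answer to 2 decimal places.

3.67

The intersection is the polygon with vertices (8,7.5), (6,7), (5,7.667), (5,8.714), (8,8.286).
By the shoelace formula its area is 3.67.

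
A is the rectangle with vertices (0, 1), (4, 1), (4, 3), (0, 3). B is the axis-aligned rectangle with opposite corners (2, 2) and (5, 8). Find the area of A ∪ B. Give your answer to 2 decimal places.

By inclusion–exclusion:
Individual areas: |A| = 8, |B| = 18.
|A∩B|: x∈[2,4], y∈[2,3] → 2·1 = 2.
|A ∪ B| = 26 − 2 = 24.00.

24.00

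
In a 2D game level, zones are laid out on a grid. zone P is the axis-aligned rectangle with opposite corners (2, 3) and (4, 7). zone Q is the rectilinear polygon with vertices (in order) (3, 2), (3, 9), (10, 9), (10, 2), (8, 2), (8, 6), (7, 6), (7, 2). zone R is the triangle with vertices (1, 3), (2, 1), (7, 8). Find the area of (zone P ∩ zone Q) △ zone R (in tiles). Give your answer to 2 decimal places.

|zone P ∩ zone Q| = 4.
|(zone P ∩ zone Q) ∩ zone R| = 1.8548.
|(zone P ∩ zone Q) △ zone R| = 4 + 8.5 − 3.7095 = 8.79.

8.79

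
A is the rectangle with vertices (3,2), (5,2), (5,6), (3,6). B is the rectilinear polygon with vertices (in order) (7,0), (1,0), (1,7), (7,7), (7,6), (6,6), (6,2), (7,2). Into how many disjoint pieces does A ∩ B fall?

1

A ∩ B is a single connected region.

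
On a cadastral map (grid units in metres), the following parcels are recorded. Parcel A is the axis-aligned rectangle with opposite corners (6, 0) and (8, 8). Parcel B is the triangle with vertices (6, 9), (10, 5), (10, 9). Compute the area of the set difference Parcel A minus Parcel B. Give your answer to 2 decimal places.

15.50

|Parcel A| = 16, |Parcel A∩Parcel B| = 0.5.
|Parcel A ∖ Parcel B| = |Parcel A| − |Parcel A∩Parcel B| = 16 − 0.5 = 15.50.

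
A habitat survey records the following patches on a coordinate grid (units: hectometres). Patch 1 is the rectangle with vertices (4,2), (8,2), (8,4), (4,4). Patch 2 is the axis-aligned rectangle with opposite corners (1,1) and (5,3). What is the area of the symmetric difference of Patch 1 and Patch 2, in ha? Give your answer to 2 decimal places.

|Patch 1∩Patch 2|: x∈[4,5], y∈[2,3] → 1·1 = 1.
|Patch 1 △ Patch 2| = |Patch 1| + |Patch 2| − 2·|Patch 1∩Patch 2| = 8 + 8 − 2 = 14.00.

14.00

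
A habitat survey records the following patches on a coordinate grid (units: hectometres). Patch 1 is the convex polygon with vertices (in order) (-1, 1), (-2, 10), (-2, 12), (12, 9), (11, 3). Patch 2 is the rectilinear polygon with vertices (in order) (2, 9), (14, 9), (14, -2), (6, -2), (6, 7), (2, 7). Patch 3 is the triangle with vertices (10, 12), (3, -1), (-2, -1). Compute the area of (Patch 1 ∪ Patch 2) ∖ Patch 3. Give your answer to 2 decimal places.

|Patch 1 ∪ Patch 2| = 164.4167.
|(Patch 1 ∪ Patch 2) ∩ Patch 3| = 20.0283.
|(Patch 1 ∪ Patch 2) ∖ Patch 3| = 164.4167 − 20.0283 = 144.39.

144.39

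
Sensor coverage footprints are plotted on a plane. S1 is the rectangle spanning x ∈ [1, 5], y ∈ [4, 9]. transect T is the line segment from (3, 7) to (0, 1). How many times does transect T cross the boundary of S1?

1

The segment meets the boundary at (1.5,4).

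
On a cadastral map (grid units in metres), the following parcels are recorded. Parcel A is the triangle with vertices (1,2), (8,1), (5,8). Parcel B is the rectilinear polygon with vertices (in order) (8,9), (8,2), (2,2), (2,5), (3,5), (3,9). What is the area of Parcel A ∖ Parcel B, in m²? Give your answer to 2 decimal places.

4.04

|Parcel A| = 23, |Parcel A∩Parcel B| = 18.9643.
|Parcel A ∖ Parcel B| = |Parcel A| − |Parcel A∩Parcel B| = 23 − 18.9643 = 4.04.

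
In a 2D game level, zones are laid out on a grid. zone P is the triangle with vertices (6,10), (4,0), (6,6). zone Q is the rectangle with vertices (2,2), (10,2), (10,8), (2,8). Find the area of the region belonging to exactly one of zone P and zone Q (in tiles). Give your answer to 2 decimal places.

|zone P| = 4, |zone Q| = 48, |zone P∩zone Q| = 3.3333.
|zone P △ zone Q| = |zone P| + |zone Q| − 2·|zone P∩zone Q| = 4 + 48 − 6.6667 = 45.33.

45.33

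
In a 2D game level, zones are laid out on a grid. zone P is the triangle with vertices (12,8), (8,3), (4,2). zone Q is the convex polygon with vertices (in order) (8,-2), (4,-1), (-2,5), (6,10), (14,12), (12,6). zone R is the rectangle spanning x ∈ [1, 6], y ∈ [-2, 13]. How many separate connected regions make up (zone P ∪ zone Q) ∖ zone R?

(zone P ∪ zone Q) ∖ zone R splits into 2 disjoint pieces (area 7.3125, area 65.5).

2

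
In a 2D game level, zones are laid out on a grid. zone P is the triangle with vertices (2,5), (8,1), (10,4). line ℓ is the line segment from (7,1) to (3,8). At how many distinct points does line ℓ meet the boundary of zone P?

The segment meets the boundary at (4.923,4.635), (6.385,2.077).

2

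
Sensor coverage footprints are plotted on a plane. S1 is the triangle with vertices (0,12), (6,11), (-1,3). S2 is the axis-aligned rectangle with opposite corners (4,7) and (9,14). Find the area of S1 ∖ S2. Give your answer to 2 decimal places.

24.88

|S1| = 27.5, |S1∩S2| = 2.619.
|S1 ∖ S2| = |S1| − |S1∩S2| = 27.5 − 2.619 = 24.88.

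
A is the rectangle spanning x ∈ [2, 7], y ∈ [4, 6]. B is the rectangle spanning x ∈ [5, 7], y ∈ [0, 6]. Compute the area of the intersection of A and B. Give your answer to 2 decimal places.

|A∩B|: x∈[5,7], y∈[4,6] → 2·2 = 4.

4.00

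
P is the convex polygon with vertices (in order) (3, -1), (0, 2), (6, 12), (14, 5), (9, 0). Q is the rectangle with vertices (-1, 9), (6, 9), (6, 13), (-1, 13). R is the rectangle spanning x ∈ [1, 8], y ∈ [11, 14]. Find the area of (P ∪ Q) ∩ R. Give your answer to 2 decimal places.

The region (P ∪ Q) ∩ R is the polygon with vertices (6,13), (6,12), (7.143,11), (1,11), (1,13).
By the shoelace formula its area is 10.57.

10.57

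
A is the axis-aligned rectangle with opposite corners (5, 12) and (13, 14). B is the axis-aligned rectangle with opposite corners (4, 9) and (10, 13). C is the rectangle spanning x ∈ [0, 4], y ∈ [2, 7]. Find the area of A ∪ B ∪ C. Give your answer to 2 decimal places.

By inclusion–exclusion:
Individual areas: |A| = 16, |B| = 24, |C| = 20.
|A∩B|: x∈[5,10], y∈[12,13] → 5·1 = 5.
|A∩C| = 0 (no overlap).
|B∩C| = 0 (no overlap).
|A∩B∩C| = 0.
|A ∪ B ∪ C| = 60 − 5 + 0 = 55.00.

55.00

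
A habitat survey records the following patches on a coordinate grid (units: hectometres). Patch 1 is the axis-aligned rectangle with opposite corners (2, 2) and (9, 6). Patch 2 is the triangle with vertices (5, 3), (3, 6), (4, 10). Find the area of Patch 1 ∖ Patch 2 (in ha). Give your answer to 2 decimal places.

|Patch 1| = 28, |Patch 1∩Patch 2| = 2.3571.
|Patch 1 ∖ Patch 2| = |Patch 1| − |Patch 1∩Patch 2| = 28 − 2.3571 = 25.64.

25.64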